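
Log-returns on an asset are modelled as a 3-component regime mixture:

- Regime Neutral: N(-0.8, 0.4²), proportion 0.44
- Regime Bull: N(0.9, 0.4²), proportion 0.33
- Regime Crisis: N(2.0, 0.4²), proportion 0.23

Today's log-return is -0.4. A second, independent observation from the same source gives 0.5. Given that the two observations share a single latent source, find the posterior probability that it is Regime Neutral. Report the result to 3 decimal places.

By Bayes' theorem, P(k | x) = π_k f_k(x) / Σ_j π_j f_j(x).
Since both observations come from the same component, the likelihood for component k is f_k(x₁)·f_k(x₂).
  L_Neutral = [0.604927] × [0.00507262] = 0.00306856
  L_Bull = [0.00507262] × [0.604927] = 0.00306856
  L_Crisis = [1.51897e-08] × [0.000881489] = 1.33896e-11
Unnormalised posteriors:
  π_Neutral·L_Neutral = 0.44 × 0.00306856 = 0.00135017
  π_Bull·L_Bull = 0.33 × 0.00306856 = 0.00101263
  π_Crisis·L_Crisis = 0.23 × 1.33896e-11 = 3.0796e-12
Sum: 0.00135017 + 0.00101263 + 3.0796e-12 = 0.00236279
P(Regime Neutral | x) ≈ 0.571

0.571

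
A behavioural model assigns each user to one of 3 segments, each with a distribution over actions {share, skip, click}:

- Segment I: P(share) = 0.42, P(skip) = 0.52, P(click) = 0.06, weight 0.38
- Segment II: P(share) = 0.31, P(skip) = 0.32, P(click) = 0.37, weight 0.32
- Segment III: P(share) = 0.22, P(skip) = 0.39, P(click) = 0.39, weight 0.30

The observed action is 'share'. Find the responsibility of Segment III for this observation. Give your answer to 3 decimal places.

Posterior ∝ prior × likelihood, so P(k | x) ∝ w_k f_k(x); normalise over all components.
Evaluate each component's likelihood at the observed value:
  L_I = P(share | comp) = 0.42
  L_II = P(share | comp) = 0.31
  L_III = P(share | comp) = 0.22
Unnormalised posteriors:
  w_I·L_I = 0.38 × 0.42 = 0.1596
  w_II·L_II = 0.32 × 0.31 = 0.0992
  w_III·L_III = 0.30 × 0.22 = 0.066
Normaliser: 0.1596 + 0.0992 + 0.066 = 0.3248
Responsibility of Segment III: 0.066 / 0.3248 ≈ 0.203

0.203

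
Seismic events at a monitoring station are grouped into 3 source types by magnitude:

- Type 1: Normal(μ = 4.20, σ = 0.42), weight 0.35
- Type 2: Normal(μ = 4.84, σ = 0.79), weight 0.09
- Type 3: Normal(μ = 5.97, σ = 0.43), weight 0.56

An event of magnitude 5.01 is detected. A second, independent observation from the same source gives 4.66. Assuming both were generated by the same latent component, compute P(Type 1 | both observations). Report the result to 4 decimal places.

0.5483

The responsibility of component k is π_k f_k(x) divided by Σ_j π_j f_j(x).
Since both observations come from the same component, the likelihood for component k is f_k(x₁)·f_k(x₂).
  L_1 = [(1/(0.42·√(2π)))·exp(−(5.01−4.20)²/(2·0.42²)) = 0.949863·exp(-1.85969) = 0.147913] × [0.521414] = 0.0771238
  L_2 = [(1/(0.79·√(2π)))·exp(−(5.01−4.84)²/(2·0.79²)) = 0.504990·exp(-0.02315) = 0.493432] × [0.492051] = 0.242794
  L_3 = [(1/(0.43·√(2π)))·exp(−(5.01−5.97)²/(2·0.43²)) = 0.927773·exp(-2.49216) = 0.0767558] × [0.00895463] = 0.000687319
Weight by the priors:
  π_1·L_1 = 0.35 × 0.0771238 = 0.0269933
  π_2·L_2 = 0.09 × 0.242794 = 0.0218514
  π_3·L_3 = 0.56 × 0.000687319 = 0.000384899
Sum: 0.0269933 + 0.0218514 + 0.000384899 = 0.0492297
P(Type 1 | x₁,x₂) = 0.0269933 / 0.0492297 ≈ 0.5483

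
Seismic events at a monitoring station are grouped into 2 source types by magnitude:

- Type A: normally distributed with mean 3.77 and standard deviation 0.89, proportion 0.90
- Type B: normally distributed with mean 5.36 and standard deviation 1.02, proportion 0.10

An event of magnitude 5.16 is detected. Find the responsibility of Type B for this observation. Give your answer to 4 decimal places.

Apply Bayes' rule: the posterior for each component is proportional to its prior times its likelihood at x.
Normal densities:
  f_A = (1/(0.89·√(2π)))·exp(−(5.16−3.77)²/(2·0.89²)) = 0.448250·exp(-1.21961) = 0.132389
  f_B = (1/(1.02·√(2π)))·exp(−(5.16−5.36)²/(2·1.02²)) = 0.391120·exp(-0.01922) = 0.383673
Weight by the priors:
  π_A·f_A = 0.90 × 0.132389 = 0.11915
  π_B·f_B = 0.10 × 0.383673 = 0.0383673
Denominator: 0.11915 + 0.0383673 = 0.157517
So the posterior for Type B is 0.0383673 / 0.157517 ≈ 0.2436.

0.2436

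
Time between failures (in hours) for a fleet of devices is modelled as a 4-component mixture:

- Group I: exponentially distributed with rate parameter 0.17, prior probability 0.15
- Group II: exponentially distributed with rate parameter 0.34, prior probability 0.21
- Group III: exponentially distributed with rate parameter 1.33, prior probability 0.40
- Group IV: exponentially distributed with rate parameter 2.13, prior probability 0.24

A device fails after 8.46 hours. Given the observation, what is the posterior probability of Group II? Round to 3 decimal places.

0.399

The responsibility of component k is π_k f_k(x) divided by Σ_j π_j f_j(x).
Evaluate each component's likelihood at the observed value:
  L_I = 0.17·e^(−0.17·8.46) = 0.17·e^(−1.4382) = 0.0403503
  L_II = 0.34·e^(−0.34·8.46) = 0.34·e^(−2.8764) = 0.0191547
  L_III = 1.33·e^(−1.33·8.46) = 1.33·e^(−11.2518) = 1.72686e-05
  L_IV = 2.13·e^(−2.13·8.46) = 2.13·e^(−18.0198) = 3.18039e-08
Unnormalised posteriors:
  π_I·L_I = 0.15 × 0.0403503 = 0.00605254
  π_II·L_II = 0.21 × 0.0191547 = 0.00402248
  π_III·L_III = 0.40 × 1.72686e-05 = 6.90744e-06
  π_IV·L_IV = 0.24 × 3.18039e-08 = 7.63293e-09
Evidence: 0.00605254 + 0.00402248 + 6.90744e-06 + 7.63293e-09 = 0.0100819
Responsibility of Group II: 0.00402248 / 0.0100819 ≈ 0.399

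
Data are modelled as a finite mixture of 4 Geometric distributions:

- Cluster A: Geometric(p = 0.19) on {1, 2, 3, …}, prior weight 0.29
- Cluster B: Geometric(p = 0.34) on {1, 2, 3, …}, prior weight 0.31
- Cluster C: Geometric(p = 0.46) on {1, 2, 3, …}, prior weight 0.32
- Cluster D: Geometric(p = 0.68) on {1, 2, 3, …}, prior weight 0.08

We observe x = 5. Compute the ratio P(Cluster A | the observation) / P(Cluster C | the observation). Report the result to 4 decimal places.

1.8950

Since P(k|x) ∝ P(Z=k) f_k(x), the posterior odds are P(Z=i) f_i(x) / (P(Z=j) f_j(x)).
Geometric probabilities:
  p_A = 0.0817888
  p_B = 0.0645141
  p_C = 0.0391141
  p_D = 0.00713032
0.0237187 / 0.0125165 ≈ 1.8950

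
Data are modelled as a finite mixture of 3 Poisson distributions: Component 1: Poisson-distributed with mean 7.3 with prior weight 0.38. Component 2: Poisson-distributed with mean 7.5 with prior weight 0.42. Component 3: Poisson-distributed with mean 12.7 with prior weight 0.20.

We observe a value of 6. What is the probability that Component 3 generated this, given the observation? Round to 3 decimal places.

The responsibility of component k is w_k f_k(x) divided by Σ_j w_j f_j(x).
Poisson probabilities:
  f_1 = e^(−7.3)·7.3^6/6! = 0.141989
  f_2 = e^(−7.5)·7.5^6/6! = 0.136718
  f_3 = e^(−12.7)·12.7^6/6! = 0.0177807
Multiply by the mixture weights:
  w_1·f_1 = 0.38 × 0.141989 = 0.0539559
  w_2·f_2 = 0.42 × 0.136718 = 0.0574217
  w_3·f_3 = 0.20 × 0.0177807 = 0.00355615
Sum: 0.0539559 + 0.0574217 + 0.00355615 = 0.114934
P(Component 3 | x) = 0.00355615 / 0.114934 ≈ 0.031

0.031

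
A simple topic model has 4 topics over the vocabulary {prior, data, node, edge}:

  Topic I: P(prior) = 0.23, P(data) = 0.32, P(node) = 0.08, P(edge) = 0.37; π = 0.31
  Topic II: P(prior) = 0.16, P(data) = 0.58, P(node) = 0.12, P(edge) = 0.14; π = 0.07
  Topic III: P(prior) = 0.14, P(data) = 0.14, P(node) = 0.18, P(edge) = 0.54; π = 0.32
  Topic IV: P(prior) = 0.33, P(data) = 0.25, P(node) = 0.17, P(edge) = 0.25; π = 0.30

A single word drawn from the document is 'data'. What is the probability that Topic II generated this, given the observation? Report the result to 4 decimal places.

P(component k | x) = π_k·f_k(x) / marginal(x), where marginal(x) = Σ_j π_j·f_j(x).
Categorical probabilities:
  f_I = 0.32
  f_II = 0.58
  f_III = 0.14
  f_IV = 0.25
Multiply by the mixture weights:
  π_I·f_I = 0.31 × 0.32 = 0.0992
  π_II·f_II = 0.07 × 0.58 = 0.0406
  π_III·f_III = 0.32 × 0.14 = 0.0448
  π_IV·f_IV = 0.30 × 0.25 = 0.075
Sum: 0.0992 + 0.0406 + 0.0448 + 0.075 = 0.2596
So the posterior for Topic II is 0.0406 / 0.2596 ≈ 0.1564.

0.1564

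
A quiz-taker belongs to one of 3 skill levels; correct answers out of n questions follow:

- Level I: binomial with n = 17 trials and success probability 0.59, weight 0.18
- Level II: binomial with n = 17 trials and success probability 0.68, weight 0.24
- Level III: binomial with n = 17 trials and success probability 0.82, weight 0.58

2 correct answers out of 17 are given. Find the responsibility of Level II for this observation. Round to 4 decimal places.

Posterior ∝ prior × likelihood, so P(k | x) ∝ w_k f_k(x); normalise over all components.
Evaluate each component's likelihood at the observed value:
  f_I = 7.36208e-05
  f_II = 2.37578e-06
  f_III = 6.16956e-10
Weight by the priors:
  w_I·f_I = 0.18 × 7.36208e-05 = 1.32518e-05
  w_II·f_II = 0.24 × 2.37578e-06 = 5.70187e-07
  w_III·f_III = 0.58 × 6.16956e-10 = 3.57834e-10
Denominator: 1.32518e-05 + 5.70187e-07 + 3.57834e-10 = 1.38223e-05
P(Level II | the observation) = 5.70187e-07 / 1.38223e-05 ≈ 0.0413

0.0413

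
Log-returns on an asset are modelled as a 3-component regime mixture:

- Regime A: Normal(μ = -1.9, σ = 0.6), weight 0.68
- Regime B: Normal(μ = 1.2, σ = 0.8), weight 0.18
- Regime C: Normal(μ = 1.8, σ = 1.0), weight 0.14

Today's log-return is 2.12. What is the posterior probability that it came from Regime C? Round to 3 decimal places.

0.534

By Bayes' theorem, P(k | x) = P(Z=k) f_k(x) / Σ_j P(Z=j) f_j(x).
Normal densities:
  p_A = 1.18855e-10
  p_B = 0.25742
  p_C = 0.379031
Weight by the priors:
  P(Z=A)·p_A = 0.68 × 1.18855e-10 = 8.08217e-11
  P(Z=B)·p_B = 0.18 × 0.25742 = 0.0463357
  P(Z=C)·p_C = 0.14 × 0.379031 = 0.0530643
Sum: 8.08217e-11 + 0.0463357 + 0.0530643 = 0.0993999
Responsibility of Regime C: 0.0530643 / 0.0993999 ≈ 0.534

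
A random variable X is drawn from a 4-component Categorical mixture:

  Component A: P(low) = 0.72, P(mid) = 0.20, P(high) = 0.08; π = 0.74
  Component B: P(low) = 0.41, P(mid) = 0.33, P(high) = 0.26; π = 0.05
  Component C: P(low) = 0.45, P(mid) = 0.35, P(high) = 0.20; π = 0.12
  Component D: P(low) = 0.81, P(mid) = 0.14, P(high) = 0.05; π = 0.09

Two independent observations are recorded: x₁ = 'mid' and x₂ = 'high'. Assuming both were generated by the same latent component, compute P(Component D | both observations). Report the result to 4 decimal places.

By Bayes' theorem, P(k | x) = π_k f_k(x) / Σ_j π_j f_j(x).
Since both observations come from the same component, the likelihood for component k is f_k(x₁)·f_k(x₂).
  L_A = [P(mid | comp) = 0.20] × [0.08] = 0.016
  L_B = [P(mid | comp) = 0.33] × [0.26] = 0.0858
  L_C = [P(mid | comp) = 0.35] × [0.2] = 0.07
  L_D = [P(mid | comp) = 0.14] × [0.05] = 0.007
Unnormalised posteriors:
  π_A·L_A = 0.74 × 0.016 = 0.01184
  π_B·L_B = 0.05 × 0.0858 = 0.00429
  π_C·L_C = 0.12 × 0.07 = 0.0084
  π_D·L_D = 0.09 × 0.007 = 0.00063
Normaliser: 0.01184 + 0.00429 + 0.0084 + 0.00063 = 0.02516
Responsibility of Component D: 0.00063 / 0.02516 ≈ 0.0250

0.0250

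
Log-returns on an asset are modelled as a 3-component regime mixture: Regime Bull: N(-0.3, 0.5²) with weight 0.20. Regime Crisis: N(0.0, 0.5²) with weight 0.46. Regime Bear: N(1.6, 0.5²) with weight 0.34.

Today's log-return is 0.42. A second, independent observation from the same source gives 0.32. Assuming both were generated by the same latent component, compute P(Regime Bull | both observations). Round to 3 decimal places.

Apply Bayes' rule: the posterior for each component is proportional to its prior times its likelihood at x.
Since both observations come from the same component, the likelihood for component k is f_k(x₁)·f_k(x₂).
  p_Bull = [(1/(0.5·√(2π)))·exp(−(0.42−-0.3)²/(2·0.5²)) = 0.797885·exp(-1.03680) = 0.28292] × [0.369875] = 0.104645
  p_Crisis = [(1/(0.5·√(2π)))·exp(−(0.42−0.0)²/(2·0.5²)) = 0.797885·exp(-0.35280) = 0.560688] × [0.650125] = 0.364517
  p_Bear = [(1/(0.5·√(2π)))·exp(−(0.42−1.6)²/(2·0.5²)) = 0.797885·exp(-2.78480) = 0.0492625] × [0.0301192] = 0.00148375
Weight by the priors:
  P(Z=Bull)·p_Bull = 0.20 × 0.104645 = 0.020929
  P(Z=Crisis)·p_Crisis = 0.46 × 0.364517 = 0.167678
  P(Z=Bear)·p_Bear = 0.34 × 0.00148375 = 0.000504475
Normaliser: 0.020929 + 0.167678 + 0.000504475 = 0.189111
So the posterior for Regime Bull is 0.020929 / 0.189111 ≈ 0.111.

0.111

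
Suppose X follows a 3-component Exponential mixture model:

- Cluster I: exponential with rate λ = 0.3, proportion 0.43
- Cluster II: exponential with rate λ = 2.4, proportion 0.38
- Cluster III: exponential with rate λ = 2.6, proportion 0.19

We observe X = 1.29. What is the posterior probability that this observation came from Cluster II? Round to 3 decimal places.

0.282

Posterior ∝ prior × likelihood, so P(k | x) ∝ π_k f_k(x); normalise over all components.
Evaluate each component's likelihood at the observed value:
  p_I = 0.3·e^(−0.3·1.29) = 0.3·e^(−0.3870) = 0.203727
  p_II = 2.4·e^(−2.4·1.29) = 2.4·e^(−3.0960) = 0.108551
  p_III = 2.6·e^(−2.6·1.29) = 2.6·e^(−3.3540) = 0.0908552
Prior × likelihood for each component:
  π_I·p_I = 0.43 × 0.203727 = 0.0876028
  π_II·p_II = 0.38 × 0.108551 = 0.0412495
  π_III·p_III = 0.19 × 0.0908552 = 0.0172625
Sum: 0.0876028 + 0.0412495 + 0.0172625 = 0.146115
Responsibility of Cluster II: 0.0412495 / 0.146115 ≈ 0.282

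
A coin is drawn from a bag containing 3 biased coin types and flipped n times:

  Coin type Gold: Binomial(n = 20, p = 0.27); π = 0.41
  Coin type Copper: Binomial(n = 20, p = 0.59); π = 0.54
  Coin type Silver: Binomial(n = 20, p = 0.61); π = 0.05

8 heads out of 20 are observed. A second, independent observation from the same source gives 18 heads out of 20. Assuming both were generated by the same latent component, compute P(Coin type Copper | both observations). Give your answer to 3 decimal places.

Posterior ∝ prior × likelihood, so P(k | x) ∝ π_k f_k(x); normalise over all components.
Since both observations come from the same component, the likelihood for component k is f_k(x₁)·f_k(x₂).
  f_Gold = [0.0814801] × [5.88772e-09] = 4.79732e-10
  f_Copper = [0.041734] × [0.00239694] = 0.000100034
  f_Silver = [0.0299007] × [0.00395203] = 0.000118168
Unnormalised posteriors:
  π_Gold·f_Gold = 0.41 × 4.79732e-10 = 1.9669e-10
  π_Copper·f_Copper = 0.54 × 0.000100034 = 5.40183e-05
  π_Silver·f_Silver = 0.05 × 0.000118168 = 5.90841e-06
Normaliser: 1.9669e-10 + 5.40183e-05 + 5.90841e-06 = 5.99269e-05
P(Coin type Copper | data) = 5.40183e-05 / 5.99269e-05 ≈ 0.901

0.901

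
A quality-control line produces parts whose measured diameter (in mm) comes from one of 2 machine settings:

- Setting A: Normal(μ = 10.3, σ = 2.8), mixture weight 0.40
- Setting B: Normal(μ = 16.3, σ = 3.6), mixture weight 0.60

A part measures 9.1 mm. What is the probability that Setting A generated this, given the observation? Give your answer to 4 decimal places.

0.8525

Apply Bayes' rule: the posterior for each component is proportional to its prior times its likelihood at x.
Normal densities:
  p_A = 0.129977
  p_B = 0.0149975
Multiply by the mixture weights:
  π_A·p_A = 0.40 × 0.129977 = 0.051991
  π_B·p_B = 0.60 × 0.0149975 = 0.00899849
Sum: 0.051991 + 0.00899849 = 0.0609895
Responsibility of Setting A: 0.051991 / 0.0609895 ≈ 0.8525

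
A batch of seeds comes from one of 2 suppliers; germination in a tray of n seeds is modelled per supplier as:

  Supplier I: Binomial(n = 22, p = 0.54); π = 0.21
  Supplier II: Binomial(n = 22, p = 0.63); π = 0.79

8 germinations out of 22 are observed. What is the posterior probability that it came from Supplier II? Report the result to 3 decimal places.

By Bayes' theorem, P(k | x) = π_k f_k(x) / Σ_j π_j f_j(x).
Evaluate each component's likelihood at the observed value:
  L_I = 0.0439134
  L_II = 0.00715132
Weight by the priors:
  π_I·L_I = 0.21 × 0.0439134 = 0.00922182
  π_II·L_II = 0.79 × 0.00715132 = 0.00564954
Sum: 0.00922182 + 0.00564954 = 0.0148714
P(Supplier II | data) ≈ 0.380

0.380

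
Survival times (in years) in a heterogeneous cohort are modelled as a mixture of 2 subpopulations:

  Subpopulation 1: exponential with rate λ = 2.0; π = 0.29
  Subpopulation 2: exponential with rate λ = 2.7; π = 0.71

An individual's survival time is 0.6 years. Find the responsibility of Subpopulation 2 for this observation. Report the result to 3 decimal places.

By Bayes' theorem, P(k | x) = P(Z=k) f_k(x) / Σ_j P(Z=j) f_j(x).
Evaluate each component's likelihood at the observed value:
  f_1 = 2.0·e^(−2.0·0.6) = 2.0·e^(−1.2000) = 0.602388
  f_2 = 2.7·e^(−2.7·0.6) = 2.7·e^(−1.6200) = 0.534326
Multiply by the mixture weights:
  P(Z=1)·f_1 = 0.29 × 0.602388 = 0.174693
  P(Z=2)·f_2 = 0.71 × 0.534326 = 0.379372
Denominator: 0.174693 + 0.379372 = 0.554064
So the posterior for Subpopulation 2 is 0.379372 / 0.554064 ≈ 0.685.

0.685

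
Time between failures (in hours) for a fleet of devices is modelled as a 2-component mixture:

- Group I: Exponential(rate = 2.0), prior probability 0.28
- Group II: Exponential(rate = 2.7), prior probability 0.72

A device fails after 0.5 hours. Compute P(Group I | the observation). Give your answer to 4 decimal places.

Apply Bayes' rule: the posterior for each component is proportional to its prior times its likelihood at x.
Component likelihoods at x = 0.5 hours:
  f_I = 0.735759
  f_II = 0.699949
Unnormalised posteriors:
  π_I·f_I = 0.28 × 0.735759 = 0.206012
  π_II·f_II = 0.72 × 0.699949 = 0.503963
Sum: 0.206012 + 0.503963 = 0.709976
Responsibility of Group I: 0.206012 / 0.709976 ≈ 0.2902

0.2902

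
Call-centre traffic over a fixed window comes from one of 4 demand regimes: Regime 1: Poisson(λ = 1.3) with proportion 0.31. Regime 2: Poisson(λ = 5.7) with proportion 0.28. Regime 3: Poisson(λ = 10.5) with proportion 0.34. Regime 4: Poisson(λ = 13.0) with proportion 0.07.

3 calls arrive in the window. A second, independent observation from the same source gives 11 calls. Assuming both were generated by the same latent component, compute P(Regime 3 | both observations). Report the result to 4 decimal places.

0.2963

By Bayes' theorem, P(k | x) = P(Z=k) f_k(x) / Σ_j P(Z=j) f_j(x).
Since both observations come from the same component, the likelihood for component k is f_k(x₁)·f_k(x₂).
  f_1 = [e^(−1.3)·1.3^3/3! = 0.0997921] × [1.2236e-07] = 1.22105e-08
  f_2 = [e^(−5.7)·5.7^3/3! = 0.103275] × [0.0172977] = 0.00178642
  f_3 = [e^(−10.5)·10.5^3/3! = 0.00531281] × [0.117987] = 0.000626843
  f_4 = [e^(−13.0)·13.0^3/3! = 0.000827657] × [0.101483] = 8.39931e-05
Prior × likelihood for each component:
  P(Z=1)·f_1 = 0.31 × 1.22105e-08 = 3.78526e-09
  P(Z=2)·f_2 = 0.28 × 0.00178642 = 0.000500198
  P(Z=3)·f_3 = 0.34 × 0.000626843 = 0.000213127
  P(Z=4)·f_4 = 0.07 × 8.39931e-05 = 5.87951e-06
Denominator: 3.78526e-09 + 0.000500198 + 0.000213127 + 5.87951e-06 = 0.000719208
Responsibility of Regime 3: 0.000213127 / 0.000719208 ≈ 0.2963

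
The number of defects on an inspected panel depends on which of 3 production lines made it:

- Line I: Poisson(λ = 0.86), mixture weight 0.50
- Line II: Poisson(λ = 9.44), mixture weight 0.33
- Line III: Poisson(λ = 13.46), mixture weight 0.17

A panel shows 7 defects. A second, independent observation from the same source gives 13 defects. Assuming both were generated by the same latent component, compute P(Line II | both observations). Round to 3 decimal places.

0.833

By Bayes' theorem, P(k | x) = P(Z=k) f_k(x) / Σ_j P(Z=j) f_j(x).
Since both observations come from the same component, the likelihood for component k is f_k(x₁)·f_k(x₂).
  f_I = [2.92123e-05] × [9.56547e-12] = 2.79429e-16
  f_II = [0.10535] × [0.0603414] = 0.00635696
  f_III = [0.0226611] × [0.109069] = 0.00247163
Prior × likelihood for each component:
  P(Z=I)·f_I = 0.50 × 2.79429e-16 = 1.39715e-16
  P(Z=II)·f_II = 0.33 × 0.00635696 = 0.0020978
  P(Z=III)·f_III = 0.17 × 0.00247163 = 0.000420177
Normaliser: 1.39715e-16 + 0.0020978 + 0.000420177 = 0.00251797
P(Line II | x₁,x₂) ≈ 0.833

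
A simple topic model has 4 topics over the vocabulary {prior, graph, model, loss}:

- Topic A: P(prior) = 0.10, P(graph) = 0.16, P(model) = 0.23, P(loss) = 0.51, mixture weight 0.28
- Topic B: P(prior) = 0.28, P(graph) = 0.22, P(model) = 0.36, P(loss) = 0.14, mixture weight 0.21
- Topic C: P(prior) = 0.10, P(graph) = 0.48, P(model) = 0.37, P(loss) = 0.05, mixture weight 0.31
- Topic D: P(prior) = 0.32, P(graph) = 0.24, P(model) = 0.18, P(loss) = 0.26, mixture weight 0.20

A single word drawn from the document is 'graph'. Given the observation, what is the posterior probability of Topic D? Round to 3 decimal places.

0.167

The responsibility of component k is w_k f_k(x) divided by Σ_j w_j f_j(x).
Component likelihoods at x = 'graph':
  f_A = P(graph | comp) = 0.16
  f_B = P(graph | comp) = 0.22
  f_C = P(graph | comp) = 0.48
  f_D = P(graph | comp) = 0.24
Weight by the priors:
  w_A·f_A = 0.28 × 0.16 = 0.0448
  w_B·f_B = 0.21 × 0.22 = 0.0462
  w_C·f_C = 0.31 × 0.48 = 0.1488
  w_D·f_D = 0.20 × 0.24 = 0.048
Denominator: 0.0448 + 0.0462 + 0.1488 + 0.048 = 0.2878
P(Topic D | x) = 0.048 / 0.2878 ≈ 0.167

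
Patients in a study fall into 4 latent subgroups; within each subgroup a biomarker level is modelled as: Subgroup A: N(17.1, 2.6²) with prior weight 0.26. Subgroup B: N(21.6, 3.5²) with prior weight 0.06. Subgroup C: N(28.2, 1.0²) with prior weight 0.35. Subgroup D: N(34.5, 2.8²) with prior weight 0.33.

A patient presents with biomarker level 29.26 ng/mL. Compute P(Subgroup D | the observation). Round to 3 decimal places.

0.092

Posterior ∝ prior × likelihood, so P(k | x) ∝ π_k f_k(x); normalise over all components.
Evaluate each component's likelihood at the observed value:
  f_A = (1/(2.6·√(2π)))·exp(−(29.26−17.1)²/(2·2.6²)) = 0.153439·exp(-10.93680) = 2.72988e-06
  f_B = (1/(3.5·√(2π)))·exp(−(29.26−21.6)²/(2·3.5²)) = 0.113984·exp(-2.39492) = 0.010393
  f_C = (1/(1.0·√(2π)))·exp(−(29.26−28.2)²/(2·1.0²)) = 0.398942·exp(-0.56180) = 0.22747
  f_D = (1/(2.8·√(2π)))·exp(−(29.26−34.5)²/(2·2.8²)) = 0.142479·exp(-1.75112) = 0.0247314
Weight by the priors:
  π_A·f_A = 0.26 × 2.72988e-06 = 7.09768e-07
  π_B·f_B = 0.06 × 0.010393 = 0.000623579
  π_C·f_C = 0.35 × 0.22747 = 0.0796144
  π_D·f_D = 0.33 × 0.0247314 = 0.00816137
Denominator: 7.09768e-07 + 0.000623579 + 0.0796144 + 0.00816137 = 0.0884
P(Subgroup D | the observation) ≈ 0.092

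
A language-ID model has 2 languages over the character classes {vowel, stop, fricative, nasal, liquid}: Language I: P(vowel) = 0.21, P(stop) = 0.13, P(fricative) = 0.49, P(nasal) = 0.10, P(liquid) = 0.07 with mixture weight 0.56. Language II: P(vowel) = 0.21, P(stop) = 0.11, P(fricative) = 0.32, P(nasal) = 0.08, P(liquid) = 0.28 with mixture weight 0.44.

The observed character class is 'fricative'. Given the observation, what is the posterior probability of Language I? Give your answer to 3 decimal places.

P(component k | x) = π_k·f_k(x) / marginal(x), where marginal(x) = Σ_j π_j·f_j(x).
Evaluate each component's likelihood at the observed value:
  p_I = P(fricative | comp) = 0.49
  p_II = P(fricative | comp) = 0.32
Multiply by the mixture weights:
  π_I·p_I = 0.56 × 0.49 = 0.2744
  π_II·p_II = 0.44 × 0.32 = 0.1408
Sum: 0.2744 + 0.1408 = 0.4152
P(Language I | x) = 0.2744 / 0.4152 ≈ 0.661

0.661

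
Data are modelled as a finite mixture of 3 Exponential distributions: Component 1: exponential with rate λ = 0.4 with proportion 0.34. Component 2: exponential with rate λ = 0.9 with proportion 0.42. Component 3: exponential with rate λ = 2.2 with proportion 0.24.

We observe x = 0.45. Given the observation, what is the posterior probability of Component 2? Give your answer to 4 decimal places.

Apply Bayes' rule: the posterior for each component is proportional to its prior times its likelihood at x.
Exponential densities:
  L_1 = 0.4·e^(−0.4·0.45) = 0.4·e^(−0.1800) = 0.334108
  L_2 = 0.9·e^(−0.9·0.45) = 0.9·e^(−0.4050) = 0.600279
  L_3 = 2.2·e^(−2.2·0.45) = 2.2·e^(−0.9900) = 0.817469
Prior × likelihood for each component:
  π_1·L_1 = 0.34 × 0.334108 = 0.113597
  π_2·L_2 = 0.42 × 0.600279 = 0.252117
  π_3·L_3 = 0.24 × 0.817469 = 0.196192
Evidence: 0.113597 + 0.252117 + 0.196192 = 0.561906
P(Component 2 | x) = 0.252117 / 0.561906 ≈ 0.4487

0.4487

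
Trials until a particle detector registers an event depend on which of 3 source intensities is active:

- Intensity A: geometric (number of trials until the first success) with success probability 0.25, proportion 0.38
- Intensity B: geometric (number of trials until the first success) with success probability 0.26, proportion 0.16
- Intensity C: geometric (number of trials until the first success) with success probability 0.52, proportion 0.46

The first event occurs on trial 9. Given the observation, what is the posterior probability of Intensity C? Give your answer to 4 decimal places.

0.0484

P(component k | x) = w_k·f_k(x) / marginal(x), where marginal(x) = Σ_j w_j·f_j(x).
Evaluate each component's likelihood at the observed value:
  f_A = 0.25·(1−0.25)^8 = 0.25·0.100113 = 0.0250282
  f_B = 0.26·(1−0.26)^8 = 0.26·0.0899195 = 0.0233791
  f_C = 0.52·(1−0.52)^8 = 0.52·0.00281793 = 0.00146532
Unnormalised posteriors:
  w_A·f_A = 0.38 × 0.0250282 = 0.00951073
  w_B·f_B = 0.16 × 0.0233791 = 0.00374065
  w_C·f_C = 0.46 × 0.00146532 = 0.000674048
Denominator: 0.00951073 + 0.00374065 + 0.000674048 = 0.0139254
So the posterior for Intensity C is 0.000674048 / 0.0139254 ≈ 0.0484.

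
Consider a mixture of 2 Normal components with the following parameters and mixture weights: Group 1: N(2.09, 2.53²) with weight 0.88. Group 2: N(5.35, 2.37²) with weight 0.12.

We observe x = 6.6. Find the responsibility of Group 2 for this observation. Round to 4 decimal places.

0.3829

Apply Bayes' rule: the posterior for each component is proportional to its prior times its likelihood at x.
Evaluate each component's likelihood at the observed value:
  p_1 = 0.032193
  p_2 = 0.146472
Multiply by the mixture weights:
  π_1·p_1 = 0.88 × 0.032193 = 0.0283299
  π_2·p_2 = 0.12 × 0.146472 = 0.0175767
Marginal: 0.0283299 + 0.0175767 = 0.0459066
P(Group 2 | x) = 0.0175767 / 0.0459066 ≈ 0.3829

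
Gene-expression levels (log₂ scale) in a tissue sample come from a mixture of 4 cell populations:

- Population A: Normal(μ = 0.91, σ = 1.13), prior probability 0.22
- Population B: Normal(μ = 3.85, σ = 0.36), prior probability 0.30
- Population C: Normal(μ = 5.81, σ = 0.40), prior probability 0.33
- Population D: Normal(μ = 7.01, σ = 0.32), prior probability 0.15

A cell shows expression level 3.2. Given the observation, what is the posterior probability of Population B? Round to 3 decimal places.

0.867

P(component k | x) = w_k·f_k(x) / marginal(x), where marginal(x) = Σ_j w_j·f_j(x).
Normal densities:
  L_A = (1/(1.13·√(2π)))·exp(−(3.2−0.91)²/(2·1.13²)) = 0.353046·exp(-2.05345) = 0.0452929
  L_B = (1/(0.36·√(2π)))·exp(−(3.2−3.85)²/(2·0.36²)) = 1.108173·exp(-1.63002) = 0.217121
  L_C = (1/(0.40·√(2π)))·exp(−(3.2−5.81)²/(2·0.40²)) = 0.997356·exp(-21.28781) = 5.67114e-10
  L_D = (1/(0.32·√(2π)))·exp(−(3.2−7.01)²/(2·0.32²)) = 1.246695·exp(-70.87939) = 2.05698e-31
Unnormalised posteriors:
  w_A·L_A = 0.22 × 0.0452929 = 0.00996443
  w_B·L_B = 0.30 × 0.217121 = 0.0651362
  w_C·L_C = 0.33 × 5.67114e-10 = 1.87148e-10
  w_D·L_D = 0.15 × 2.05698e-31 = 3.08547e-32
Sum: 0.00996443 + 0.0651362 + 1.87148e-10 + 3.08547e-32 = 0.0751006
So the posterior for Population B is 0.0651362 / 0.0751006 ≈ 0.867.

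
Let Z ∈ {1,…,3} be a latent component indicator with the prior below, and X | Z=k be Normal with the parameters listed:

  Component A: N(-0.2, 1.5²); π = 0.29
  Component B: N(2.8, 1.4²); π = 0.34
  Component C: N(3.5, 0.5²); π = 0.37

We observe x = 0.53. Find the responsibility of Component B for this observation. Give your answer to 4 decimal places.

Posterior ∝ prior × likelihood, so P(k | x) ∝ π_k f_k(x); normalise over all components.
Evaluate each component's likelihood at the observed value:
  L_A = 0.236259
  L_B = 0.0765412
  L_C = 1.73862e-08
Prior × likelihood for each component:
  π_A·L_A = 0.29 × 0.236259 = 0.0685152
  π_B·L_B = 0.34 × 0.0765412 = 0.026024
  π_C·L_C = 0.37 × 1.73862e-08 = 6.43288e-09
Marginal: 0.0685152 + 0.026024 + 6.43288e-09 = 0.0945392
P(Component B | x) = 0.026024 / 0.0945392 ≈ 0.2753

0.2753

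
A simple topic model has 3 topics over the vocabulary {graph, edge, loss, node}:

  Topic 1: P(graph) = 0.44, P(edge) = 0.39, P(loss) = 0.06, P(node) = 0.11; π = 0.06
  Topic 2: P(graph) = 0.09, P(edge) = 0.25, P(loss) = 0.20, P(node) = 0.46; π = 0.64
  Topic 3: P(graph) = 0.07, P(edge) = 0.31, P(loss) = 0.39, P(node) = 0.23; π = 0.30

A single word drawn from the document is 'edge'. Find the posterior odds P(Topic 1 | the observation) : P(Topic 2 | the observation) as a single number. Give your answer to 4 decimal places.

Only the two components matter; the odds are (P(Z=i) f_i(x)) / (P(Z=j) f_j(x)).
Component likelihoods at x = 'edge':
  f_1 = 0.39
  f_2 = 0.25
  f_3 = 0.31
Posterior odds = (P(Z=1)·f_1) / (P(Z=2)·f_2) = (0.06·0.39) / (0.64·0.25) = 0.0234 / 0.16 ≈ 0.1462

0.1462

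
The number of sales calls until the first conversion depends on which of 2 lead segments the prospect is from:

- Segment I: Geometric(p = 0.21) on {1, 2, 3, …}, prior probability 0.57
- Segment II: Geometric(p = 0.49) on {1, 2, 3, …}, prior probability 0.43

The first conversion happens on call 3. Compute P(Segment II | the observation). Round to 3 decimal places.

By Bayes' theorem, P(k | x) = π_k f_k(x) / Σ_j π_j f_j(x).
Component likelihoods at x = 3:
  f_I = 0.21·(1−0.21)^2 = 0.21·0.6241 = 0.131061
  f_II = 0.49·(1−0.49)^2 = 0.49·0.2601 = 0.127449
Weight by the priors:
  π_I·f_I = 0.57 × 0.131061 = 0.0747048
  π_II·f_II = 0.43 × 0.127449 = 0.0548031
Denominator: 0.0747048 + 0.0548031 = 0.129508
Responsibility of Segment II: 0.0548031 / 0.129508 ≈ 0.423

0.423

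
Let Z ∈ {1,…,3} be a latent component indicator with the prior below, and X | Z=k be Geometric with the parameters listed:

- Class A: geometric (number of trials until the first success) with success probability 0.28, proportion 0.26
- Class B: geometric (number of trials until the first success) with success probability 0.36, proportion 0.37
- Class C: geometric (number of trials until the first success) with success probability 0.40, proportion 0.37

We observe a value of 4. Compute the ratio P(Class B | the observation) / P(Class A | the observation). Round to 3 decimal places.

1.285

The posterior odds equal the prior odds times the likelihood ratio: (π_i/π_j)·(f_i(x)/f_j(x)).
Geometric probabilities:
  p_A = 0.28·(1−0.28)^3 = 0.28·0.373248 = 0.104509
  p_B = 0.36·(1−0.36)^3 = 0.36·0.262144 = 0.0943718
  p_C = 0.40·(1−0.40)^3 = 0.40·0.216 = 0.0864
Posterior odds = (π_B·p_B) / (π_A·p_A) = (0.37·0.0943718) / (0.26·0.104509) = 0.0349176 / 0.0271725 ≈ 1.285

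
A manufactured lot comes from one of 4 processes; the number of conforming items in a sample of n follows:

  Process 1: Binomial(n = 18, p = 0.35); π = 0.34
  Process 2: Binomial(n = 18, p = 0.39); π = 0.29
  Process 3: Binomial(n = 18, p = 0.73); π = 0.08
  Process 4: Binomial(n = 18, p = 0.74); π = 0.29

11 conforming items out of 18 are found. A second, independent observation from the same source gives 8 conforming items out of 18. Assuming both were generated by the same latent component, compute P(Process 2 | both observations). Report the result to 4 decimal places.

Posterior ∝ prior × likelihood, so P(k | x) ∝ π_k f_k(x); normalise over all components.
Since both observations come from the same component, the likelihood for component k is f_k(x₁)·f_k(x₂).
  L_1 = [C(18,11)·0.35^11·0.65^7 = 31824·9.65492e-06·0.0490223 = 0.0150625] × [0.132659] = 0.00199817
  L_2 = [C(18,11)·0.39^11·0.61^7 = 31824·3.17476e-05·0.0314274 = 0.0317522] × [0.16706] = 0.00530453
  L_3 = [C(18,11)·0.73^11·0.27^7 = 31824·0.0313727·0.000104604 = 0.104437] × [0.00726571] = 0.000758806
  L_4 = [C(18,11)·0.74^11·0.26^7 = 31824·0.0364375·8.03181e-05 = 0.0931359] × [0.0055545] = 0.000517323
Multiply by the mixture weights:
  π_1·L_1 = 0.34 × 0.00199817 = 0.000679377
  π_2·L_2 = 0.29 × 0.00530453 = 0.00153831
  π_3·L_3 = 0.08 × 0.000758806 = 6.07045e-05
  π_4·L_4 = 0.29 × 0.000517323 = 0.000150024
Normaliser: 0.000679377 + 0.00153831 + 6.07045e-05 + 0.000150024 = 0.00242842
So the posterior for Process 2 is 0.00153831 / 0.00242842 ≈ 0.6335.

0.6335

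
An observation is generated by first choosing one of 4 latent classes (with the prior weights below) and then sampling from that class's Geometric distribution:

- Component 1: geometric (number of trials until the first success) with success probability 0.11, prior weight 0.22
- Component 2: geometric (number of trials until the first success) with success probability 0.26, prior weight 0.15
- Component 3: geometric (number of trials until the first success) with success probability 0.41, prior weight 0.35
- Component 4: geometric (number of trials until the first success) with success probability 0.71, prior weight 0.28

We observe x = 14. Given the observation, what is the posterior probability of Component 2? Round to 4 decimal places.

P(component k | x) = π_k·f_k(x) / marginal(x), where marginal(x) = Σ_j π_j·f_j(x).
Geometric probabilities:
  f_1 = 0.11·(1−0.11)^13 = 0.11·0.219821 = 0.0241804
  f_2 = 0.26·(1−0.26)^13 = 0.26·0.0199532 = 0.00518783
  f_3 = 0.41·(1−0.41)^13 = 0.41·0.00104973 = 0.000430388
  f_4 = 0.71·(1−0.71)^13 = 0.71·1.02606e-07 = 7.28505e-08
Unnormalised posteriors:
  π_1·f_1 = 0.22 × 0.0241804 = 0.00531968
  π_2·f_2 = 0.15 × 0.00518783 = 0.000778174
  π_3·f_3 = 0.35 × 0.000430388 = 0.000150636
  π_4·f_4 = 0.28 × 7.28505e-08 = 2.03981e-08
Normaliser: 0.00531968 + 0.000778174 + 0.000150636 + 2.03981e-08 = 0.00624851
Responsibility of Component 2: 0.000778174 / 0.00624851 ≈ 0.1245

0.1245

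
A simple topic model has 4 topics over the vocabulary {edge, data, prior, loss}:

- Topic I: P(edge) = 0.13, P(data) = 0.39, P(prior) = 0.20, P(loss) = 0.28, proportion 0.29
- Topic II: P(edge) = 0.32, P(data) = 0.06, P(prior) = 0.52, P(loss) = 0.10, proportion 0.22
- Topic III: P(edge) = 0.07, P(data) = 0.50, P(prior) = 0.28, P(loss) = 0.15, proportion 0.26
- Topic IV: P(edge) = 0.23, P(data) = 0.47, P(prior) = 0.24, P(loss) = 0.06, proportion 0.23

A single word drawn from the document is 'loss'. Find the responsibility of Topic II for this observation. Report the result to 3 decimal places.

P(component k | x) = π_k·f_k(x) / marginal(x), where marginal(x) = Σ_j π_j·f_j(x).
Component likelihoods at x = 'loss':
  f_I = 0.28
  f_II = 0.1
  f_III = 0.15
  f_IV = 0.06
Unnormalised posteriors:
  π_I·f_I = 0.29 × 0.28 = 0.0812
  π_II·f_II = 0.22 × 0.1 = 0.022
  π_III·f_III = 0.26 × 0.15 = 0.039
  π_IV·f_IV = 0.23 × 0.06 = 0.0138
Normaliser: 0.0812 + 0.022 + 0.039 + 0.0138 = 0.156
Responsibility of Topic II: 0.022 / 0.156 ≈ 0.141

0.141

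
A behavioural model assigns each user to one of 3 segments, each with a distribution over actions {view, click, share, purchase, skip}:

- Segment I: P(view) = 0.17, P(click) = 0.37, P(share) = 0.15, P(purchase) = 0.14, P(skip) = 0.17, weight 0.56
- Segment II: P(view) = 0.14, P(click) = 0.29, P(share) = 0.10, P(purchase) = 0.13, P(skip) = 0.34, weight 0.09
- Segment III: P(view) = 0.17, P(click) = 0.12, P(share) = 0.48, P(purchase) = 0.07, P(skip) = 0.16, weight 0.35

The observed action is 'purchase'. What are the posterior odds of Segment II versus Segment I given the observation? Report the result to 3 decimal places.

0.149

Since P(k|x) ∝ π_k f_k(x), the posterior odds are π_i f_i(x) / (π_j f_j(x)).
Component likelihoods at x = 'purchase':
  L_I = 0.14
  L_II = 0.13
  L_III = 0.07
0.0117 / 0.0784 ≈ 0.149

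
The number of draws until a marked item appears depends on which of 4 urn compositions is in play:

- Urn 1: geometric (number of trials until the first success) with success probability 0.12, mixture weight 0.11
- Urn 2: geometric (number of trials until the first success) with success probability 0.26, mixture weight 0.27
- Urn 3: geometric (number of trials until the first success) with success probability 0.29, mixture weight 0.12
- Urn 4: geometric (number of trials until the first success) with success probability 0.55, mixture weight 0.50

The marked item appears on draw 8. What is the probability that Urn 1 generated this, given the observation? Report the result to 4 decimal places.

Posterior ∝ prior × likelihood, so P(k | x) ∝ w_k f_k(x); normalise over all components.
Geometric probabilities:
  L_1 = 0.0490411
  L_2 = 0.0315933
  L_3 = 0.0263758
  L_4 = 0.00205518
Weight by the priors:
  w_1·L_1 = 0.11 × 0.0490411 = 0.00539452
  w_2·L_2 = 0.27 × 0.0315933 = 0.0085302
  w_3·L_3 = 0.12 × 0.0263758 = 0.0031651
  w_4·L_4 = 0.50 × 0.00205518 = 0.00102759
Sum: 0.00539452 + 0.0085302 + 0.0031651 + 0.00102759 = 0.0181174
So the posterior for Urn 1 is 0.00539452 / 0.0181174 ≈ 0.2978.

0.2978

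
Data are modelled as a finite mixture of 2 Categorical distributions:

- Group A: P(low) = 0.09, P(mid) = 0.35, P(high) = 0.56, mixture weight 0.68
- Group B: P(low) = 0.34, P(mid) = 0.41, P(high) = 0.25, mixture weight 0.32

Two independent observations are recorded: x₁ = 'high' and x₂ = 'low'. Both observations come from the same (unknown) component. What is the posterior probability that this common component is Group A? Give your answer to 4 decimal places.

0.5575

The responsibility of component k is w_k f_k(x) divided by Σ_j w_j f_j(x).
Since both observations come from the same component, the likelihood for component k is f_k(x₁)·f_k(x₂).
  L_A = [0.56] × [0.09] = 0.0504
  L_B = [0.25] × [0.34] = 0.085
Unnormalised posteriors:
  w_A·L_A = 0.68 × 0.0504 = 0.034272
  w_B·L_B = 0.32 × 0.085 = 0.0272
Normaliser: 0.034272 + 0.0272 = 0.061472
Responsibility of Group A: 0.034272 / 0.061472 ≈ 0.5575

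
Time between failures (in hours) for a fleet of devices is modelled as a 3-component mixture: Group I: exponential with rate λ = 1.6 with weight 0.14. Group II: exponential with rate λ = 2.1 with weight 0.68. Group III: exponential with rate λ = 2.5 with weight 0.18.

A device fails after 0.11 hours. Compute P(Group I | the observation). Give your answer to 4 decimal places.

The responsibility of component k is π_k f_k(x) divided by Σ_j π_j f_j(x).
Component likelihoods at x = 0.11 hours:
  f_I = 1.34179
  f_II = 1.66685
  f_III = 1.89893
Weight by the priors:
  π_I·f_I = 0.14 × 1.34179 = 0.18785
  π_II·f_II = 0.68 × 1.66685 = 1.13346
  π_III·f_III = 0.18 × 1.89893 = 0.341807
Marginal: 0.18785 + 1.13346 + 0.341807 = 1.66312
P(Group I | x) ≈ 0.1130

0.1130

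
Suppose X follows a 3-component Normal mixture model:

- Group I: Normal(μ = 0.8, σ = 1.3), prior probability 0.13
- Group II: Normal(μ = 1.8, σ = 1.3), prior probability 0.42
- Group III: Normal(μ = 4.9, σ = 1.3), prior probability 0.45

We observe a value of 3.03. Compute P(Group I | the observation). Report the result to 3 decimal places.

0.065

The responsibility of component k is w_k f_k(x) divided by Σ_j w_j f_j(x).
Normal densities:
  p_I = 0.0704695
  p_II = 0.196144
  p_III = 0.109057
Multiply by the mixture weights:
  w_I·p_I = 0.13 × 0.0704695 = 0.00916104
  w_II·p_II = 0.42 × 0.196144 = 0.0823805
  w_III·p_III = 0.45 × 0.109057 = 0.0490755
Marginal: 0.00916104 + 0.0823805 + 0.0490755 = 0.140617
P(Group I | data) = 0.00916104 / 0.140617 ≈ 0.065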